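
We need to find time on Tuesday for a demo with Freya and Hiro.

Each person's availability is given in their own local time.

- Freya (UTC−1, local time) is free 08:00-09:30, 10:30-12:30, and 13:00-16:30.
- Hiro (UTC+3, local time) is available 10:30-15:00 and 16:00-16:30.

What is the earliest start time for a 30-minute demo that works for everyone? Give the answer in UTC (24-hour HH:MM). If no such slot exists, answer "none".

09:00

Freya → UTC: 09:00–10:30, 11:30–13:30, 14:00–17:30.
Hiro → UTC: 07:30–12:00, 13:00–13:30.
Freya ∩ Hiro: 09:00–10:30, 11:30–12:00, 13:00–13:30.
Windows ≥ 30 min: 09:00–10:30, 11:30–12:00, 13:00–13:30.
Earliest such window starts at 09:00.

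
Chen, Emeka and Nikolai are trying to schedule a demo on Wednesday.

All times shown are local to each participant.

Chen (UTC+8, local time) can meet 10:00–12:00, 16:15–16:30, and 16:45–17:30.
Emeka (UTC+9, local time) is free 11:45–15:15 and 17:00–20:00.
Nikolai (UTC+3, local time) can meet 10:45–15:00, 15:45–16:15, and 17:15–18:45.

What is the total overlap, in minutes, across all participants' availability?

60 minutes

Chen → UTC: 02:00–04:00, 08:15–08:30, 08:45–09:30.
Emeka → UTC: 02:45–06:15, 08:00–11:00.
Nikolai → UTC: 07:45–12:00, 12:45–13:15, 14:15–15:45.
Chen ∩ Emeka: 02:45–04:00, 08:15–08:30, 08:45–09:30.
Chen ∩ Emeka ∩ Nikolai: 08:15–08:30, 08:45–09:30.
Total common minutes: 15 + 45 = 60.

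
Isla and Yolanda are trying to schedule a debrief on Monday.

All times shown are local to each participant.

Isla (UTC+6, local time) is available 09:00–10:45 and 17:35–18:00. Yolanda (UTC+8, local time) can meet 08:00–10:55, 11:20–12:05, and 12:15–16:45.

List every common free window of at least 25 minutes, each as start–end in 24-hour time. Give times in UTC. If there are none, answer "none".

03:20–04:05, 04:15–04:45

Isla → UTC: 03:00–04:45, 11:35–12:00.
Yolanda → UTC: 00:00–02:55, 03:20–04:05, 04:15–08:45.
Isla ∩ Yolanda: 03:20–04:05, 04:15–04:45.
Windows ≥ 25 min: 03:20–04:05, 04:15–04:45.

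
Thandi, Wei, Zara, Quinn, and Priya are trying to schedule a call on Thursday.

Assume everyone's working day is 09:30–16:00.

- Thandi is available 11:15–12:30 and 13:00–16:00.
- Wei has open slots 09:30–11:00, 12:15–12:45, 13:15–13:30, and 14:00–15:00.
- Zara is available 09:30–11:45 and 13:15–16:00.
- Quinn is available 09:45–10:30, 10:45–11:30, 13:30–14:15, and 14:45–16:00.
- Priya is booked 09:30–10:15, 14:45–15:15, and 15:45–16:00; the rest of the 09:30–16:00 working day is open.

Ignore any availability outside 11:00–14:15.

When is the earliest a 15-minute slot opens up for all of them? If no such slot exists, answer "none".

14:00

Priya free within 09:30–16:00: 10:15–14:45, 15:15–15:45.
Thandi ∩ Wei: 12:15–12:30, 13:15–13:30, 14:00–15:00.
Thandi ∩ Wei ∩ Zara: 13:15–13:30, 14:00–15:00.
Thandi ∩ Wei ∩ Zara ∩ Quinn: 14:00–14:15, 14:45–15:00.
Thandi ∩ Wei ∩ Zara ∩ Quinn ∩ Priya: 14:00–14:15.
Restricted to 11:00–14:15: 14:00–14:15.
Windows ≥ 15 min: 14:00–14:15.
Earliest such window starts at 14:00.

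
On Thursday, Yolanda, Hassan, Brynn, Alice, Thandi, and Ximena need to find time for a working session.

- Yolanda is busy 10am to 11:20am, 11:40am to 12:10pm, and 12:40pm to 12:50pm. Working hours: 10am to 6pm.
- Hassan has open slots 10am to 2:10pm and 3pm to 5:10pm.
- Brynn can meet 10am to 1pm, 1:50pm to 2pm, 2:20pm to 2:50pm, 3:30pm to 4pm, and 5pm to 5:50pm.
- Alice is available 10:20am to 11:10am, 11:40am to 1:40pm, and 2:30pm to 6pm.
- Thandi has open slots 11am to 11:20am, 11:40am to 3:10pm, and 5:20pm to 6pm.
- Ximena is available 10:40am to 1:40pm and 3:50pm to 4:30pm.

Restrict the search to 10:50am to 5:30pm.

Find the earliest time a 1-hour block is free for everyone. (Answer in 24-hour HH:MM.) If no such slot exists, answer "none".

none

Yolanda free within 10:00–18:00: 11:20–11:40, 12:10–12:40, 12:50–18:00.
Yolanda ∩ Hassan: 11:20–11:40, 12:10–12:40, 12:50–14:10, 15:00–17:10.
Yolanda ∩ Hassan ∩ Brynn: 11:20–11:40, 12:10–12:40, 12:50–13:00, 13:50–14:00, 15:30–16:00, 17:00–17:10.
Yolanda ∩ Hassan ∩ Brynn ∩ Alice: 12:10–12:40, 12:50–13:00, 15:30–16:00, 17:00–17:10.
Yolanda ∩ Hassan ∩ Brynn ∩ Alice ∩ Thandi: 12:10–12:40, 12:50–13:00.
Yolanda ∩ Hassan ∩ Brynn ∩ Alice ∩ Thandi ∩ Ximena: 12:10–12:40, 12:50–13:00.
Restricted to 10:50–17:30: 12:10–12:40, 12:50–13:00.
Windows ≥ 60 min: (none).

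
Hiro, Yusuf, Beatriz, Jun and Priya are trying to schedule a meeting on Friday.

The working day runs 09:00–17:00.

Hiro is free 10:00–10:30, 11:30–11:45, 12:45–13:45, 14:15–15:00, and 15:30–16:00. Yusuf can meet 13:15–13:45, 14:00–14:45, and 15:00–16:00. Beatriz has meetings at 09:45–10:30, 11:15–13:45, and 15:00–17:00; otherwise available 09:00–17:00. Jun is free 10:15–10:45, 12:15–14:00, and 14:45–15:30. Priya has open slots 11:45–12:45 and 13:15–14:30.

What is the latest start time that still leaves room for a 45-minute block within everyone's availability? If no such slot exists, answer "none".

none

Beatriz free within 09:00–17:00: 09:00–09:45, 10:30–11:15, 13:45–15:00.
Hiro ∩ Yusuf: 13:15–13:45, 14:15–14:45, 15:30–16:00.
Hiro ∩ Yusuf ∩ Beatriz: 14:15–14:45.
Hiro ∩ Yusuf ∩ Beatriz ∩ Jun: (none).
Hiro ∩ Yusuf ∩ Beatriz ∩ Jun ∩ Priya: (none).
Windows ≥ 45 min: (none).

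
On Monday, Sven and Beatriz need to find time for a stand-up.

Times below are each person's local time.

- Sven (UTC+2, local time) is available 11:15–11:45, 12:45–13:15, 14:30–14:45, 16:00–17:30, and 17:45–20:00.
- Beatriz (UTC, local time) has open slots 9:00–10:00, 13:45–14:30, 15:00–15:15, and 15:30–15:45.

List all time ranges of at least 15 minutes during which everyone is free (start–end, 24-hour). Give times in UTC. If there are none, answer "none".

Sven → UTC: 09:15–09:45, 10:45–11:15, 12:30–12:45, 14:00–15:30, 15:45–18:00.
Beatriz → UTC: 09:00–10:00, 13:45–14:30, 15:00–15:15, 15:30–15:45.
Sven ∩ Beatriz: 09:15–09:45, 14:00–14:30, 15:00–15:15.
Windows ≥ 15 min: 09:15–09:45, 14:00–14:30, 15:00–15:15.

09:15–09:45, 14:00–14:30, 15:00–15:15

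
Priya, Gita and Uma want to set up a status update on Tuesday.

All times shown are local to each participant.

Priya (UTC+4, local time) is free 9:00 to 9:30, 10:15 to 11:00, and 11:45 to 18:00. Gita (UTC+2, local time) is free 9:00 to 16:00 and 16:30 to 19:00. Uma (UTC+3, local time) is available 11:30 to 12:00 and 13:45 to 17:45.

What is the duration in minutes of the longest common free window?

Priya → UTC: 05:00–05:30, 06:15–07:00, 07:45–14:00.
Gita → UTC: 07:00–14:00, 14:30–17:00.
Uma → UTC: 08:30–09:00, 10:45–14:45.
Priya ∩ Gita: 07:45–14:00.
Priya ∩ Gita ∩ Uma: 08:30–09:00, 10:45–14:00.
Common window lengths: 30, 195 min; longest is 195.

195 minutes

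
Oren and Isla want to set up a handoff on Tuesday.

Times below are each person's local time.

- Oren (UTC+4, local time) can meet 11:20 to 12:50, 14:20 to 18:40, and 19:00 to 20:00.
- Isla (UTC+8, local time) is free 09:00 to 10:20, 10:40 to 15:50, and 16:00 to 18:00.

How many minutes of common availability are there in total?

80 minutes

Oren → UTC: 07:20–08:50, 10:20–14:40, 15:00–16:00.
Isla → UTC: 01:00–02:20, 02:40–07:50, 08:00–10:00.
Oren ∩ Isla: 07:20–07:50, 08:00–08:50.
Total common minutes: 30 + 50 = 80.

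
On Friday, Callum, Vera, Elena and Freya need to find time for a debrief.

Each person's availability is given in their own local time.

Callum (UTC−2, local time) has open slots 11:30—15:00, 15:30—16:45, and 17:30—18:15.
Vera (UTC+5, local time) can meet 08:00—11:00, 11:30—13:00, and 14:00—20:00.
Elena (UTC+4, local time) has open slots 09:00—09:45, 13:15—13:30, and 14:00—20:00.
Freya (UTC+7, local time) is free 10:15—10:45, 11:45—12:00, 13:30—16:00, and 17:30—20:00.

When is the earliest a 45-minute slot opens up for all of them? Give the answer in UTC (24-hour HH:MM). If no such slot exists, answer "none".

none

Callum → UTC: 13:30–17:00, 17:30–18:45, 19:30–20:15.
Vera → UTC: 03:00–06:00, 06:30–08:00, 09:00–15:00.
Elena → UTC: 05:00–05:45, 09:15–09:30, 10:00–16:00.
Freya → UTC: 03:15–03:45, 04:45–05:00, 06:30–09:00, 10:30–13:00.
Callum ∩ Vera: 13:30–15:00.
Callum ∩ Vera ∩ Elena: 13:30–15:00.
Callum ∩ Vera ∩ Elena ∩ Freya: (none).
Windows ≥ 45 min: (none).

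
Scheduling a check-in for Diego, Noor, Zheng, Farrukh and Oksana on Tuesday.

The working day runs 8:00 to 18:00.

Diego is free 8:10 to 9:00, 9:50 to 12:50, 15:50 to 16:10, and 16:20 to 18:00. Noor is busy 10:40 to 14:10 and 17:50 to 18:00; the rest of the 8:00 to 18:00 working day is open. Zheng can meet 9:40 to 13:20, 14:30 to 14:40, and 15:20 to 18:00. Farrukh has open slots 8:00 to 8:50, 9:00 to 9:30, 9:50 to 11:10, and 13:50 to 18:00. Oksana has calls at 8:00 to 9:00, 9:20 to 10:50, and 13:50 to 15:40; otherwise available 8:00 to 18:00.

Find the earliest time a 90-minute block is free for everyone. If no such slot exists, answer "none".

Noor free within 08:00–18:00: 08:00–10:40, 14:10–17:50.
Oksana free within 08:00–18:00: 09:00–09:20, 10:50–13:50, 15:40–18:00.
Diego ∩ Noor: 08:10–09:00, 09:50–10:40, 15:50–16:10, 16:20–17:50.
Diego ∩ Noor ∩ Zheng: 09:50–10:40, 15:50–16:10, 16:20–17:50.
Diego ∩ Noor ∩ Zheng ∩ Farrukh: 09:50–10:40, 15:50–16:10, 16:20–17:50.
Diego ∩ Noor ∩ Zheng ∩ Farrukh ∩ Oksana: 15:50–16:10, 16:20–17:50.
Windows ≥ 90 min: 16:20–17:50.
Earliest such window starts at 16:20.

16:20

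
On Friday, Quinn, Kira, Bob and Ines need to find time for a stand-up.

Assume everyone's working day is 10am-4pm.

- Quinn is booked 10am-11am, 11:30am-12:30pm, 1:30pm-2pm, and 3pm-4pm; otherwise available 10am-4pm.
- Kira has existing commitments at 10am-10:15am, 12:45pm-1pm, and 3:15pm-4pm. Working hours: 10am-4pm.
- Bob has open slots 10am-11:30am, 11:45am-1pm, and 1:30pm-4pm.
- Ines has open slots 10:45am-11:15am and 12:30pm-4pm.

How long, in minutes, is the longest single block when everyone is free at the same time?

Quinn free within 10:00–16:00: 11:00–11:30, 12:30–13:30, 14:00–15:00.
Kira free within 10:00–16:00: 10:15–12:45, 13:00–15:15.
Quinn ∩ Kira: 11:00–11:30, 12:30–12:45, 13:00–13:30, 14:00–15:00.
Quinn ∩ Kira ∩ Bob: 11:00–11:30, 12:30–12:45, 14:00–15:00.
Quinn ∩ Kira ∩ Bob ∩ Ines: 11:00–11:15, 12:30–12:45, 14:00–15:00.
Common window lengths: 15, 15, 60 min; longest is 60.

60 minutes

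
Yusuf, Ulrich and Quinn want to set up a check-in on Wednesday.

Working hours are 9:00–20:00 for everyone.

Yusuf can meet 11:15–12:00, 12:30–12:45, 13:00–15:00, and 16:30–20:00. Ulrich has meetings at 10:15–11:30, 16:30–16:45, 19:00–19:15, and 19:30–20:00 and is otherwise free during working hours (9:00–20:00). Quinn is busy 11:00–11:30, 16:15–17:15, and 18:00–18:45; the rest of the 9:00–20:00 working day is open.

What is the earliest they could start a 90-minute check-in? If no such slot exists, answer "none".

13:00

Ulrich free within 09:00–20:00: 09:00–10:15, 11:30–16:30, 16:45–19:00, 19:15–19:30.
Quinn free within 09:00–20:00: 09:00–11:00, 11:30–16:15, 17:15–18:00, 18:45–20:00.
Yusuf ∩ Ulrich: 11:30–12:00, 12:30–12:45, 13:00–15:00, 16:45–19:00, 19:15–19:30.
Yusuf ∩ Ulrich ∩ Quinn: 11:30–12:00, 12:30–12:45, 13:00–15:00, 17:15–18:00, 18:45–19:00, 19:15–19:30.
Windows ≥ 90 min: 13:00–15:00.
Earliest such window starts at 13:00.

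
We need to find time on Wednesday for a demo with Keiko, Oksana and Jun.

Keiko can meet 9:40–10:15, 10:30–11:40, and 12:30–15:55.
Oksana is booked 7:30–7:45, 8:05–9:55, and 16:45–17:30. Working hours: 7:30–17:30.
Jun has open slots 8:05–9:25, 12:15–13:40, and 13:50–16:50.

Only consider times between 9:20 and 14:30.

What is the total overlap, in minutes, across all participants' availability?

Oksana free within 07:30–17:30: 07:45–08:05, 09:55–16:45.
Keiko ∩ Oksana: 09:55–10:15, 10:30–11:40, 12:30–15:55.
Keiko ∩ Oksana ∩ Jun: 12:30–13:40, 13:50–15:55.
Restricted to 09:20–14:30: 12:30–13:40, 13:50–14:30.
Total common minutes: 70 + 40 = 110.

110 minutes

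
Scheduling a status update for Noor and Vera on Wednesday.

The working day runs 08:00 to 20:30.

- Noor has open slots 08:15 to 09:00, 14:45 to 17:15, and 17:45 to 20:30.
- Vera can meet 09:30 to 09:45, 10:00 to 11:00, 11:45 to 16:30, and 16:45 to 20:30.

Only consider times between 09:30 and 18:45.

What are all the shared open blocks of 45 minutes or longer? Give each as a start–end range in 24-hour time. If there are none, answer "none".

14:45–16:30, 17:45–18:45

Noor ∩ Vera: 14:45–16:30, 16:45–17:15, 17:45–20:30.
Restricted to 09:30–18:45: 14:45–16:30, 16:45–17:15, 17:45–18:45.
Windows ≥ 45 min: 14:45–16:30, 17:45–18:45.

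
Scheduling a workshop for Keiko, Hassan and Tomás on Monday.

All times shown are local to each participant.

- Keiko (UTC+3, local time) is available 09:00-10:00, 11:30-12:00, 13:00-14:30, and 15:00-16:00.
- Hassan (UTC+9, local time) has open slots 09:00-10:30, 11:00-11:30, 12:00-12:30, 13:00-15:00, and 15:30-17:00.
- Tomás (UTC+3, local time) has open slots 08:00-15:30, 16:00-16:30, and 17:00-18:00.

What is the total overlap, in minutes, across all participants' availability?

Keiko → UTC: 06:00–07:00, 08:30–09:00, 10:00–11:30, 12:00–13:00.
Hassan → UTC: 00:00–01:30, 02:00–02:30, 03:00–03:30, 04:00–06:00, 06:30–08:00.
Tomás → UTC: 05:00–12:30, 13:00–13:30, 14:00–15:00.
Keiko ∩ Hassan: 06:30–07:00.
Keiko ∩ Hassan ∩ Tomás: 06:30–07:00.
Total common minutes: 30.

30 minutes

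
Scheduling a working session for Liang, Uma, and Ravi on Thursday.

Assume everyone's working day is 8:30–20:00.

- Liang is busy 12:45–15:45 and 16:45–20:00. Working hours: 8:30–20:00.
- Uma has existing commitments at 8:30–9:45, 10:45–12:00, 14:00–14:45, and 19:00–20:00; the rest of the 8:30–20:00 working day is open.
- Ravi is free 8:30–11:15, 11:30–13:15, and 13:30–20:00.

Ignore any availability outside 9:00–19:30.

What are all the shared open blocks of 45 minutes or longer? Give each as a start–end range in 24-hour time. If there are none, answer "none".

09:45–10:45, 12:00–12:45, 15:45–16:45

Liang free within 08:30–20:00: 08:30–12:45, 15:45–16:45.
Uma free within 08:30–20:00: 09:45–10:45, 12:00–14:00, 14:45–19:00.
Liang ∩ Uma: 09:45–10:45, 12:00–12:45, 15:45–16:45.
Liang ∩ Uma ∩ Ravi: 09:45–10:45, 12:00–12:45, 15:45–16:45.
Restricted to 09:00–19:30: 09:45–10:45, 12:00–12:45, 15:45–16:45.
Windows ≥ 45 min: 09:45–10:45, 12:00–12:45, 15:45–16:45.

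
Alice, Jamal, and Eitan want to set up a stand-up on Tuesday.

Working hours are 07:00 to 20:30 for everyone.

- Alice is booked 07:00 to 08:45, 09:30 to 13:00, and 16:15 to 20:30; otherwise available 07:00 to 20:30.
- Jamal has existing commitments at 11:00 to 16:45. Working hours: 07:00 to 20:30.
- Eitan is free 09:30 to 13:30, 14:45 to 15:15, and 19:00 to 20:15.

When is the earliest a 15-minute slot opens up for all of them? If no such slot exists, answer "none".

Alice free within 07:00–20:30: 08:45–09:30, 13:00–16:15.
Jamal free within 07:00–20:30: 07:00–11:00, 16:45–20:30.
Alice ∩ Jamal: 08:45–09:30.
Alice ∩ Jamal ∩ Eitan: (none).
Windows ≥ 15 min: (none).

none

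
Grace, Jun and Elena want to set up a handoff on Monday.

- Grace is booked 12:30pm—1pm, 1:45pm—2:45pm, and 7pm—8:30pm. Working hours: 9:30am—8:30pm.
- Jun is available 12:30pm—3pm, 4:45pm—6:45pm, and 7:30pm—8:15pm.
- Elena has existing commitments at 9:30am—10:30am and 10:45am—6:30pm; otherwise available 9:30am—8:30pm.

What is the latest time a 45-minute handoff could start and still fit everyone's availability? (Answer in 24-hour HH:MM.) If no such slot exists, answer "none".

none

Grace free within 09:30–20:30: 09:30–12:30, 13:00–13:45, 14:45–19:00.
Elena free within 09:30–20:30: 10:30–10:45, 18:30–20:30.
Grace ∩ Jun: 13:00–13:45, 14:45–15:00, 16:45–18:45.
Grace ∩ Jun ∩ Elena: 18:30–18:45.
Windows ≥ 45 min: (none).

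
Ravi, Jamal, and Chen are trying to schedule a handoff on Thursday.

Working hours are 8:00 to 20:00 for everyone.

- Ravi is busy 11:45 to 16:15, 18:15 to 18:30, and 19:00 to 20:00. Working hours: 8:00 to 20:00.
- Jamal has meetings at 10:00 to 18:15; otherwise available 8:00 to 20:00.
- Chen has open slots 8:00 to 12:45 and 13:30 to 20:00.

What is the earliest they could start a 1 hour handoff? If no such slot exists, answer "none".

08:00

Ravi free within 08:00–20:00: 08:00–11:45, 16:15–18:15, 18:30–19:00.
Jamal free within 08:00–20:00: 08:00–10:00, 18:15–20:00.
Ravi ∩ Jamal: 08:00–10:00, 18:30–19:00.
Ravi ∩ Jamal ∩ Chen: 08:00–10:00, 18:30–19:00.
Windows ≥ 60 min: 08:00–10:00.
Earliest such window starts at 08:00.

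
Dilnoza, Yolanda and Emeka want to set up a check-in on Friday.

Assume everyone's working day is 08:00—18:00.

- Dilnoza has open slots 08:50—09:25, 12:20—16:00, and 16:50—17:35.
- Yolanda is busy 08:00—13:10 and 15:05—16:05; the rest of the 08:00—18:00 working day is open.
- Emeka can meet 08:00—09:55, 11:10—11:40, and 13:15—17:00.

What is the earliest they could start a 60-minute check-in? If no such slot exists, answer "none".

Yolanda free within 08:00–18:00: 13:10–15:05, 16:05–18:00.
Dilnoza ∩ Yolanda: 13:10–15:05, 16:50–17:35.
Dilnoza ∩ Yolanda ∩ Emeka: 13:15–15:05, 16:50–17:00.
Windows ≥ 60 min: 13:15–15:05.
Earliest such window starts at 13:15.

13:15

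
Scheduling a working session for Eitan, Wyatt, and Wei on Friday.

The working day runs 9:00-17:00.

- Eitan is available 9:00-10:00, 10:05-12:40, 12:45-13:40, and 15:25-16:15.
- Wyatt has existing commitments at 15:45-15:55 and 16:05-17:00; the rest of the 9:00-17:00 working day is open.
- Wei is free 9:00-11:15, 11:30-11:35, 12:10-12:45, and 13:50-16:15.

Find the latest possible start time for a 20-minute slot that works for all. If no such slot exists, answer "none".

15:25

Wyatt free within 09:00–17:00: 09:00–15:45, 15:55–16:05.
Eitan ∩ Wyatt: 09:00–10:00, 10:05–12:40, 12:45–13:40, 15:25–15:45, 15:55–16:05.
Eitan ∩ Wyatt ∩ Wei: 09:00–10:00, 10:05–11:15, 11:30–11:35, 12:10–12:40, 15:25–15:45, 15:55–16:05.
Windows ≥ 20 min: 09:00–10:00, 10:05–11:15, 12:10–12:40, 15:25–15:45.
Latest start in the last window 15:25–15:45 is 15:45 − 20 min = 15:25.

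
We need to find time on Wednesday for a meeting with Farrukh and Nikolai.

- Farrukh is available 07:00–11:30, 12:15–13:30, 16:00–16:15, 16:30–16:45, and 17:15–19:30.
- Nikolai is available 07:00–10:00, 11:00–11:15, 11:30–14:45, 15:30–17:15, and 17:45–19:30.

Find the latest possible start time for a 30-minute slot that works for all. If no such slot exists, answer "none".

19:00

Farrukh ∩ Nikolai: 07:00–10:00, 11:00–11:15, 12:15–13:30, 16:00–16:15, 16:30–16:45, 17:45–19:30.
Windows ≥ 30 min: 07:00–10:00, 12:15–13:30, 17:45–19:30.
Latest start in the last window 17:45–19:30 is 19:30 − 30 min = 19:00.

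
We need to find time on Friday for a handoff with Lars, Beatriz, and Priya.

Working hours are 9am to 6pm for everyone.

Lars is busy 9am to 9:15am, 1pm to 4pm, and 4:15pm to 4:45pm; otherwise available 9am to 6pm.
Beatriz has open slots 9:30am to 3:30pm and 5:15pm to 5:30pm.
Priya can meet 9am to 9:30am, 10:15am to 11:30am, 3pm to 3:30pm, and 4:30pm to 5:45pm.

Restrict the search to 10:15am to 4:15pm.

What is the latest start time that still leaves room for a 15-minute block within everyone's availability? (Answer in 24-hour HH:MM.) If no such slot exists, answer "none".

11:15

Lars free within 09:00–18:00: 09:15–13:00, 16:00–16:15, 16:45–18:00.
Lars ∩ Beatriz: 09:30–13:00, 17:15–17:30.
Lars ∩ Beatriz ∩ Priya: 10:15–11:30, 17:15–17:30.
Restricted to 10:15–16:15: 10:15–11:30.
Windows ≥ 15 min: 10:15–11:30.
Latest start in the last window 10:15–11:30 is 11:30 − 15 min = 11:15.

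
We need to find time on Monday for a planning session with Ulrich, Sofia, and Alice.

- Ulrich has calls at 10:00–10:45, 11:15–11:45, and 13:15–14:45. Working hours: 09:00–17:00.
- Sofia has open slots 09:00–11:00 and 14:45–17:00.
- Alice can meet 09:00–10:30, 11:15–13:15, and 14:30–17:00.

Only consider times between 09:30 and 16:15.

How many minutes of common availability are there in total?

Ulrich free within 09:00–17:00: 09:00–10:00, 10:45–11:15, 11:45–13:15, 14:45–17:00.
Ulrich ∩ Sofia: 09:00–10:00, 10:45–11:00, 14:45–17:00.
Ulrich ∩ Sofia ∩ Alice: 09:00–10:00, 14:45–17:00.
Restricted to 09:30–16:15: 09:30–10:00, 14:45–16:15.
Total common minutes: 30 + 90 = 120.

120 minutes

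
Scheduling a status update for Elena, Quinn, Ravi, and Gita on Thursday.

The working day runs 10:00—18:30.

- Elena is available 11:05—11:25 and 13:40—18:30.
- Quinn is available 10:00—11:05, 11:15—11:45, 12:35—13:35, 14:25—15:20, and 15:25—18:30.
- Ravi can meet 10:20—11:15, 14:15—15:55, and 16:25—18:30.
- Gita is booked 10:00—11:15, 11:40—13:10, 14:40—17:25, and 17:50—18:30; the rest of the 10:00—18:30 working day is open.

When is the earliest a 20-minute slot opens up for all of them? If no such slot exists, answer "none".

Gita free within 10:00–18:30: 11:15–11:40, 13:10–14:40, 17:25–17:50.
Elena ∩ Quinn: 11:15–11:25, 14:25–15:20, 15:25–18:30.
Elena ∩ Quinn ∩ Ravi: 14:25–15:20, 15:25–15:55, 16:25–18:30.
Elena ∩ Quinn ∩ Ravi ∩ Gita: 14:25–14:40, 17:25–17:50.
Windows ≥ 20 min: 17:25–17:50.
Earliest such window starts at 17:25.

17:25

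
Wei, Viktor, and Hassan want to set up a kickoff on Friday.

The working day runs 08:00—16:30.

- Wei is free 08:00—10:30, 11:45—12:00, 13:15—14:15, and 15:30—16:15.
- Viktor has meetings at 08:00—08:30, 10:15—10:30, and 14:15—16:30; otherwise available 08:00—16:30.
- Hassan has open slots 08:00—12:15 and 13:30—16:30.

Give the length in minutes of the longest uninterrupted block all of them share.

Viktor free within 08:00–16:30: 08:30–10:15, 10:30–14:15.
Wei ∩ Viktor: 08:30–10:15, 11:45–12:00, 13:15–14:15.
Wei ∩ Viktor ∩ Hassan: 08:30–10:15, 11:45–12:00, 13:30–14:15.
Common window lengths: 105, 15, 45 min; longest is 105.

105 minutes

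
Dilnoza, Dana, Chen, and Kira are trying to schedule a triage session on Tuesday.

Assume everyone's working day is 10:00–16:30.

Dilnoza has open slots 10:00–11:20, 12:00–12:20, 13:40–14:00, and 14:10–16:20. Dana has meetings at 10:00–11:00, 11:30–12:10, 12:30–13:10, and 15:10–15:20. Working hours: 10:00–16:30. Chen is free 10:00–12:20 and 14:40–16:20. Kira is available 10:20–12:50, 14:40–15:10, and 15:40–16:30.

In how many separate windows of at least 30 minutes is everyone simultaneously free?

Dana free within 10:00–16:30: 11:00–11:30, 12:10–12:30, 13:10–15:10, 15:20–16:30.
Dilnoza ∩ Dana: 11:00–11:20, 12:10–12:20, 13:40–14:00, 14:10–15:10, 15:20–16:20.
Dilnoza ∩ Dana ∩ Chen: 11:00–11:20, 12:10–12:20, 14:40–15:10, 15:20–16:20.
Dilnoza ∩ Dana ∩ Chen ∩ Kira: 11:00–11:20, 12:10–12:20, 14:40–15:10, 15:40–16:20.
Windows ≥ 30 min: 14:40–15:10, 15:40–16:20.
That's 2 windows.

2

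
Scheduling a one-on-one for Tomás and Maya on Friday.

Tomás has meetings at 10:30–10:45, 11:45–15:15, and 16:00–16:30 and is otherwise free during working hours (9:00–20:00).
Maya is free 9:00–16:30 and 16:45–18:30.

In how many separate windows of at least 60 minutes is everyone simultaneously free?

Tomás free within 09:00–20:00: 09:00–10:30, 10:45–11:45, 15:15–16:00, 16:30–20:00.
Tomás ∩ Maya: 09:00–10:30, 10:45–11:45, 15:15–16:00, 16:45–18:30.
Windows ≥ 60 min: 09:00–10:30, 10:45–11:45, 16:45–18:30.
That's 3 windows.

3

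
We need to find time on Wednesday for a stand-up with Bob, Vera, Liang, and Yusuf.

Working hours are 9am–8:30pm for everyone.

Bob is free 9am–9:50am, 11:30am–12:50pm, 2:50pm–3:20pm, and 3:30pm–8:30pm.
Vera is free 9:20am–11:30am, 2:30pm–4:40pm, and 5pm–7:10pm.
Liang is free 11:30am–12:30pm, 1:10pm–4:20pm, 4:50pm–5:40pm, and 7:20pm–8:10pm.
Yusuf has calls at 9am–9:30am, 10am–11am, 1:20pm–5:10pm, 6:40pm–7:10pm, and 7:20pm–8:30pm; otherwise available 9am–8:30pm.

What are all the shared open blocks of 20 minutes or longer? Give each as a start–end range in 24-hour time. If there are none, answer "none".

17:10–17:40

Yusuf free within 09:00–20:30: 09:30–10:00, 11:00–13:20, 17:10–18:40, 19:10–19:20.
Bob ∩ Vera: 09:20–09:50, 14:50–15:20, 15:30–16:40, 17:00–19:10.
Bob ∩ Vera ∩ Liang: 14:50–15:20, 15:30–16:20, 17:00–17:40.
Bob ∩ Vera ∩ Liang ∩ Yusuf: 17:10–17:40.
Windows ≥ 20 min: 17:10–17:40.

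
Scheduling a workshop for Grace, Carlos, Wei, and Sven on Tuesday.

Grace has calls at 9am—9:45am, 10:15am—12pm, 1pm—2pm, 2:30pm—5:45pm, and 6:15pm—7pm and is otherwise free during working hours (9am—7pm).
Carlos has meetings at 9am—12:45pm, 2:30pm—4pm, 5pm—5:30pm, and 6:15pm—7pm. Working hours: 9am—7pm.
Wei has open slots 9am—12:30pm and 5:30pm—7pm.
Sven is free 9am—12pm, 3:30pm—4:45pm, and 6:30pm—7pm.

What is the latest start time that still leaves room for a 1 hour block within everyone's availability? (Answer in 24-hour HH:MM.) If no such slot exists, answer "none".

none

Grace free within 09:00–19:00: 09:45–10:15, 12:00–13:00, 14:00–14:30, 17:45–18:15.
Carlos free within 09:00–19:00: 12:45–14:30, 16:00–17:00, 17:30–18:15.
Grace ∩ Carlos: 12:45–13:00, 14:00–14:30, 17:45–18:15.
Grace ∩ Carlos ∩ Wei: 17:45–18:15.
Grace ∩ Carlos ∩ Wei ∩ Sven: (none).
Windows ≥ 60 min: (none).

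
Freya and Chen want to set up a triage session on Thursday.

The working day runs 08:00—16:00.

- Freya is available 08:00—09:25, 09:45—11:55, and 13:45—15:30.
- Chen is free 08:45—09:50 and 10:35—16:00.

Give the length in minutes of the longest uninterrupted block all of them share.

105 minutes

Freya ∩ Chen: 08:45–09:25, 09:45–09:50, 10:35–11:55, 13:45–15:30.
Common window lengths: 40, 5, 80, 105 min; longest is 105.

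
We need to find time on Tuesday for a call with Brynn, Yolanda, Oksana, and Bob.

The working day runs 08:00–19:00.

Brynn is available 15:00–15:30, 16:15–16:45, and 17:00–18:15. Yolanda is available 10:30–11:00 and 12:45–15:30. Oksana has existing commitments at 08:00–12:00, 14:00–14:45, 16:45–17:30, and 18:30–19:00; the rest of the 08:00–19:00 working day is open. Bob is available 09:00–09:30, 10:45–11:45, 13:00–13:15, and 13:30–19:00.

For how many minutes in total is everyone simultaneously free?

Oksana free within 08:00–19:00: 12:00–14:00, 14:45–16:45, 17:30–18:30.
Brynn ∩ Yolanda: 15:00–15:30.
Brynn ∩ Yolanda ∩ Oksana: 15:00–15:30.
Brynn ∩ Yolanda ∩ Oksana ∩ Bob: 15:00–15:30.
Total common minutes: 30.

30 minutes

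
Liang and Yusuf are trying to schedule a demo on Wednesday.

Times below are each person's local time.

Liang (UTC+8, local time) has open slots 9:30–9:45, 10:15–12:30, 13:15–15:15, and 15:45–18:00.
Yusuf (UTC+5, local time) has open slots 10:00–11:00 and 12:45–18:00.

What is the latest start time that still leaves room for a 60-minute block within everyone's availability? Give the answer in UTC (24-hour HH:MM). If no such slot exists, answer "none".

09:00

Liang → UTC: 01:30–01:45, 02:15–04:30, 05:15–07:15, 07:45–10:00.
Yusuf → UTC: 05:00–06:00, 07:45–13:00.
Liang ∩ Yusuf: 05:15–06:00, 07:45–10:00.
Windows ≥ 60 min: 07:45–10:00.
Latest start in the last window 07:45–10:00 is 10:00 − 60 min = 09:00.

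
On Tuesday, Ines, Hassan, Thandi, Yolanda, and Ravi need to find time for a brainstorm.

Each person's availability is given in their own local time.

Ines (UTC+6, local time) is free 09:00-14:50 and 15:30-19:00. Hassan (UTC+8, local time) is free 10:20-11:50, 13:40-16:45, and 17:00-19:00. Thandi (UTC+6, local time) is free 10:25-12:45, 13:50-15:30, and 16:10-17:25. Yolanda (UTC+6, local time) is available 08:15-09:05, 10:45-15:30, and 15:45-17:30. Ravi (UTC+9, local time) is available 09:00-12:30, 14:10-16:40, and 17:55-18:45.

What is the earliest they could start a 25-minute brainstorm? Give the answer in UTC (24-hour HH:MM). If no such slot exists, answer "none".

Ines → UTC: 03:00–08:50, 09:30–13:00.
Hassan → UTC: 02:20–03:50, 05:40–08:45, 09:00–11:00.
Thandi → UTC: 04:25–06:45, 07:50–09:30, 10:10–11:25.
Yolanda → UTC: 02:15–03:05, 04:45–09:30, 09:45–11:30.
Ravi → UTC: 00:00–03:30, 05:10–07:40, 08:55–09:45.
Ines ∩ Hassan: 03:00–03:50, 05:40–08:45, 09:30–11:00.
Ines ∩ Hassan ∩ Thandi: 05:40–06:45, 07:50–08:45, 10:10–11:00.
Ines ∩ Hassan ∩ Thandi ∩ Yolanda: 05:40–06:45, 07:50–08:45, 10:10–11:00.
Ines ∩ Hassan ∩ Thandi ∩ Yolanda ∩ Ravi: 05:40–06:45.
Windows ≥ 25 min: 05:40–06:45.
Earliest such window starts at 05:40.

05:40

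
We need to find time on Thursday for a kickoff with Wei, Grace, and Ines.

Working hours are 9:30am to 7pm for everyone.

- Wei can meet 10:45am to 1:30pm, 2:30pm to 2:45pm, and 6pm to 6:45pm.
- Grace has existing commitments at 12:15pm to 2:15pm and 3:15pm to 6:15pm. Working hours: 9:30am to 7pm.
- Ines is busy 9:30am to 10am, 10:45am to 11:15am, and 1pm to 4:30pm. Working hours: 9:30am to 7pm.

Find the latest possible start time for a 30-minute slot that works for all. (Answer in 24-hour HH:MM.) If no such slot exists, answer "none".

18:15

Grace free within 09:30–19:00: 09:30–12:15, 14:15–15:15, 18:15–19:00.
Ines free within 09:30–19:00: 10:00–10:45, 11:15–13:00, 16:30–19:00.
Wei ∩ Grace: 10:45–12:15, 14:30–14:45, 18:15–18:45.
Wei ∩ Grace ∩ Ines: 11:15–12:15, 18:15–18:45.
Windows ≥ 30 min: 11:15–12:15, 18:15–18:45.
Latest start in the last window 18:15–18:45 is 18:45 − 30 min = 18:15.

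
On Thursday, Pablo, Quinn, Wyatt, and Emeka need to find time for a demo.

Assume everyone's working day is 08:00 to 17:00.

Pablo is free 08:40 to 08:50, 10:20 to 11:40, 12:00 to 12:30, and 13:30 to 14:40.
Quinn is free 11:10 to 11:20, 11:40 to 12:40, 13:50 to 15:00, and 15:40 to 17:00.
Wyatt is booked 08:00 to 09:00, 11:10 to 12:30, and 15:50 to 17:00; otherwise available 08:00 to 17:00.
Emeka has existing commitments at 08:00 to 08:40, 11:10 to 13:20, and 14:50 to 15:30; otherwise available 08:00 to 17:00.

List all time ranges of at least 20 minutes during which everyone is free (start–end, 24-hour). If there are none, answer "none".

Wyatt free within 08:00–17:00: 09:00–11:10, 12:30–15:50.
Emeka free within 08:00–17:00: 08:40–11:10, 13:20–14:50, 15:30–17:00.
Pablo ∩ Quinn: 11:10–11:20, 12:00–12:30, 13:50–14:40.
Pablo ∩ Quinn ∩ Wyatt: 13:50–14:40.
Pablo ∩ Quinn ∩ Wyatt ∩ Emeka: 13:50–14:40.
Windows ≥ 20 min: 13:50–14:40.

13:50–14:40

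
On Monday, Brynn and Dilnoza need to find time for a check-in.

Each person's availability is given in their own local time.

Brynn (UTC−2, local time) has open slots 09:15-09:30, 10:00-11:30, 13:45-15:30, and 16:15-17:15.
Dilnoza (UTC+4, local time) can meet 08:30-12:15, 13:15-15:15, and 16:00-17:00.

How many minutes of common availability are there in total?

60 minutes

Brynn → UTC: 11:15–11:30, 12:00–13:30, 15:45–17:30, 18:15–19:15.
Dilnoza → UTC: 04:30–08:15, 09:15–11:15, 12:00–13:00.
Brynn ∩ Dilnoza: 12:00–13:00.
Total common minutes: 60.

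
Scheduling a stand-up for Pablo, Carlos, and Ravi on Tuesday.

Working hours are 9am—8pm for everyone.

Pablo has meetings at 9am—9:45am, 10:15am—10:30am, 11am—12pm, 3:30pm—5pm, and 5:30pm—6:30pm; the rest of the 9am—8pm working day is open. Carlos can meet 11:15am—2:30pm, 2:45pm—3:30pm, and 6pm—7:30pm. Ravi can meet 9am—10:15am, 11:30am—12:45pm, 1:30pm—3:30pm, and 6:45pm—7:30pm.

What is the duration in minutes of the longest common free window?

60 minutes

Pablo free within 09:00–20:00: 09:45–10:15, 10:30–11:00, 12:00–15:30, 17:00–17:30, 18:30–20:00.
Pablo ∩ Carlos: 12:00–14:30, 14:45–15:30, 18:30–19:30.
Pablo ∩ Carlos ∩ Ravi: 12:00–12:45, 13:30–14:30, 14:45–15:30, 18:45–19:30.
Common window lengths: 45, 60, 45, 45 min; longest is 60.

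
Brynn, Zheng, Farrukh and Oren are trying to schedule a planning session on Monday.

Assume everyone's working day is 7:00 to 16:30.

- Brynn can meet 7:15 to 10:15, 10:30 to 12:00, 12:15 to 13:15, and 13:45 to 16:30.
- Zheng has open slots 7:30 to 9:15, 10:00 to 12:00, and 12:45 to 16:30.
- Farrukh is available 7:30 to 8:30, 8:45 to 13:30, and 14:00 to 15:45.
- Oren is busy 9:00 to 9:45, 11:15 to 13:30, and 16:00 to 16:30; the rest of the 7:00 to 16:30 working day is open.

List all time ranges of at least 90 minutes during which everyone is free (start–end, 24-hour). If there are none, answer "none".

Oren free within 07:00–16:30: 07:00–09:00, 09:45–11:15, 13:30–16:00.
Brynn ∩ Zheng: 07:30–09:15, 10:00–10:15, 10:30–12:00, 12:45–13:15, 13:45–16:30.
Brynn ∩ Zheng ∩ Farrukh: 07:30–08:30, 08:45–09:15, 10:00–10:15, 10:30–12:00, 12:45–13:15, 14:00–15:45.
Brynn ∩ Zheng ∩ Farrukh ∩ Oren: 07:30–08:30, 08:45–09:00, 10:00–10:15, 10:30–11:15, 14:00–15:45.
Windows ≥ 90 min: 14:00–15:45.

14:00–15:45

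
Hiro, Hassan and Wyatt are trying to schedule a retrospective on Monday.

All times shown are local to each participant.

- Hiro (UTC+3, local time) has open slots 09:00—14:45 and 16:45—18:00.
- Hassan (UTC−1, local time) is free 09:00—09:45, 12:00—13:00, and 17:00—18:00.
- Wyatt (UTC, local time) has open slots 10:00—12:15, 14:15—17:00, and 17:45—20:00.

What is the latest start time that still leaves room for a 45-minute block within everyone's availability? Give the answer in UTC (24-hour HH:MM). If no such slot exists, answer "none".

Hiro → UTC: 06:00–11:45, 13:45–15:00.
Hassan → UTC: 10:00–10:45, 13:00–14:00, 18:00–19:00.
Wyatt → UTC: 10:00–12:15, 14:15–17:00, 17:45–20:00.
Hiro ∩ Hassan: 10:00–10:45, 13:45–14:00.
Hiro ∩ Hassan ∩ Wyatt: 10:00–10:45.
Windows ≥ 45 min: 10:00–10:45.
Latest start in the last window 10:00–10:45 is 10:45 − 45 min = 10:00.

10:00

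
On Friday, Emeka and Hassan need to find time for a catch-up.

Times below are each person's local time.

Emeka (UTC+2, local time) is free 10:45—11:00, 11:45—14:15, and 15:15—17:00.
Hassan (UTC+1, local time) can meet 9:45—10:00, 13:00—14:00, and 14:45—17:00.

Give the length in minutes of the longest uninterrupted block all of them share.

75 minutes

Emeka → UTC: 08:45–09:00, 09:45–12:15, 13:15–15:00.
Hassan → UTC: 08:45–09:00, 12:00–13:00, 13:45–16:00.
Emeka ∩ Hassan: 08:45–09:00, 12:00–12:15, 13:45–15:00.
Common window lengths: 15, 15, 75 min; longest is 75.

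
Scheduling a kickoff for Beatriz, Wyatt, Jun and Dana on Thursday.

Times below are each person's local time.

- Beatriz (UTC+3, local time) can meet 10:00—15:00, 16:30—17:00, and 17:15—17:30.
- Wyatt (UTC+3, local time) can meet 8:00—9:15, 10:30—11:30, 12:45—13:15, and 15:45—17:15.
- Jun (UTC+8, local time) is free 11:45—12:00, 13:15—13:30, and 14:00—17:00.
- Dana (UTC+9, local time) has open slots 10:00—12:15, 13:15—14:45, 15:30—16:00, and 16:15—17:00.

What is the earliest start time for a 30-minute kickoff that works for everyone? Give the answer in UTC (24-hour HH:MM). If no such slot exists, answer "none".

Beatriz → UTC: 07:00–12:00, 13:30–14:00, 14:15–14:30.
Wyatt → UTC: 05:00–06:15, 07:30–08:30, 09:45–10:15, 12:45–14:15.
Jun → UTC: 03:45–04:00, 05:15–05:30, 06:00–09:00.
Dana → UTC: 01:00–03:15, 04:15–05:45, 06:30–07:00, 07:15–08:00.
Beatriz ∩ Wyatt: 07:30–08:30, 09:45–10:15, 13:30–14:00.
Beatriz ∩ Wyatt ∩ Jun: 07:30–08:30.
Beatriz ∩ Wyatt ∩ Jun ∩ Dana: 07:30–08:00.
Windows ≥ 30 min: 07:30–08:00.
Earliest such window starts at 07:30.

07:30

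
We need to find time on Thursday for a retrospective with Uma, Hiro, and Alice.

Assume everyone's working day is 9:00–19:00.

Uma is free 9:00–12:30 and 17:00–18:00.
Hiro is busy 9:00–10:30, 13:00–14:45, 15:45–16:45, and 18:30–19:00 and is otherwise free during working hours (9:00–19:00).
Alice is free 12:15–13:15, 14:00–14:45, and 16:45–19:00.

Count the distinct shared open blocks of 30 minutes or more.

Hiro free within 09:00–19:00: 10:30–13:00, 14:45–15:45, 16:45–18:30.
Uma ∩ Hiro: 10:30–12:30, 17:00–18:00.
Uma ∩ Hiro ∩ Alice: 12:15–12:30, 17:00–18:00.
Windows ≥ 30 min: 17:00–18:00.
That's 1 window.

1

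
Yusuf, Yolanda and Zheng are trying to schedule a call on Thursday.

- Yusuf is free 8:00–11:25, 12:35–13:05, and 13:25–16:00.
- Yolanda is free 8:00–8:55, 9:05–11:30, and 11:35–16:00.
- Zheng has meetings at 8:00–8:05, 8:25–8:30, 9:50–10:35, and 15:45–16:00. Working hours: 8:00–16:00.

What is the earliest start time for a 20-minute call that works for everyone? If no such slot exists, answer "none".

08:05

Zheng free within 08:00–16:00: 08:05–08:25, 08:30–09:50, 10:35–15:45.
Yusuf ∩ Yolanda: 08:00–08:55, 09:05–11:25, 12:35–13:05, 13:25–16:00.
Yusuf ∩ Yolanda ∩ Zheng: 08:05–08:25, 08:30–08:55, 09:05–09:50, 10:35–11:25, 12:35–13:05, 13:25–15:45.
Windows ≥ 20 min: 08:05–08:25, 08:30–08:55, 09:05–09:50, 10:35–11:25, 12:35–13:05, 13:25–15:45.
Earliest such window starts at 08:05.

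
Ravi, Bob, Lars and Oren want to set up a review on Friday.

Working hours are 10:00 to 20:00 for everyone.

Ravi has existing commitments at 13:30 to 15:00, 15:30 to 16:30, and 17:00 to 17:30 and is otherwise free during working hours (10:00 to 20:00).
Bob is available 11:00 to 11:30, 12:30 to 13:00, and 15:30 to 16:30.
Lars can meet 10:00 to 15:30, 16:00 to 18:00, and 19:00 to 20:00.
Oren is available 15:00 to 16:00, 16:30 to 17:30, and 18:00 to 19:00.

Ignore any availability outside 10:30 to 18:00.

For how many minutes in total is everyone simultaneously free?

Ravi free within 10:00–20:00: 10:00–13:30, 15:00–15:30, 16:30–17:00, 17:30–20:00.
Ravi ∩ Bob: 11:00–11:30, 12:30–13:00.
Ravi ∩ Bob ∩ Lars: 11:00–11:30, 12:30–13:00.
Ravi ∩ Bob ∩ Lars ∩ Oren: (none).
Restricted to 10:30–18:00: (none).
Total common minutes: 0.

0 minutes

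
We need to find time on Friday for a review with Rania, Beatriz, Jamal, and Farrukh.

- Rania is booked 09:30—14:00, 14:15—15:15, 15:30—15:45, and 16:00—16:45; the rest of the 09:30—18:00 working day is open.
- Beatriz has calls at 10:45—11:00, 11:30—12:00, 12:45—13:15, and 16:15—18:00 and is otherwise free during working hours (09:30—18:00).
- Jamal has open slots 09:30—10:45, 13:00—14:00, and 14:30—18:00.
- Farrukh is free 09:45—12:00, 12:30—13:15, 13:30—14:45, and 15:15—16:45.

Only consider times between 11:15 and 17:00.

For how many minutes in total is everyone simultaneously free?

30 minutes

Rania free within 09:30–18:00: 14:00–14:15, 15:15–15:30, 15:45–16:00, 16:45–18:00.
Beatriz free within 09:30–18:00: 09:30–10:45, 11:00–11:30, 12:00–12:45, 13:15–16:15.
Rania ∩ Beatriz: 14:00–14:15, 15:15–15:30, 15:45–16:00.
Rania ∩ Beatriz ∩ Jamal: 15:15–15:30, 15:45–16:00.
Rania ∩ Beatriz ∩ Jamal ∩ Farrukh: 15:15–15:30, 15:45–16:00.
Restricted to 11:15–17:00: 15:15–15:30, 15:45–16:00.
Total common minutes: 15 + 15 = 30.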